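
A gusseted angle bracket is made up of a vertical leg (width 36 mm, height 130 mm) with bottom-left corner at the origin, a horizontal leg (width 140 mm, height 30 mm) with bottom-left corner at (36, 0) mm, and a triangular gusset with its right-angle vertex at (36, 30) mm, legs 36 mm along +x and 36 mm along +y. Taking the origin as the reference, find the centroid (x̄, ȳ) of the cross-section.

Part | A | x̄ᵢ | ȳᵢ | A·x̄ᵢ | A·ȳᵢ
vertical leg | 4680.00 | 18.00 | 65.00 | 84240.00 | 304200.00
horizontal leg | 4200.00 | 106.00 | 15.00 | 445200.00 | 63000.00
gusset | 648.00 | 48.00 | 42.00 | 31104.00 | 27216.00
Σ | 9528.00 |  |  | 560544.00 | 394416.00
x̄ = 560544.00 / 9528.00 = 58.83 mm
ȳ = 394416.00 / 9528.00 = 41.40 mm

x̄ = 58.83 mm, ȳ = 41.40 mm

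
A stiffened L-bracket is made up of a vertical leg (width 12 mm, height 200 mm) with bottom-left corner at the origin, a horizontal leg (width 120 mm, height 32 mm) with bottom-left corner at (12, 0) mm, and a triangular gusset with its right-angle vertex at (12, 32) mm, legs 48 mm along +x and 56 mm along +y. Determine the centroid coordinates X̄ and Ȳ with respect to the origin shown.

X̄ = 43.32 mm, Ȳ = 48.73 mm

Part | A | x̄ᵢ | ȳᵢ | A·x̄ᵢ | A·ȳᵢ
vertical leg | 2400.00 | 6.00 | 100.00 | 14400.00 | 240000.00
horizontal leg | 3840.00 | 72.00 | 16.00 | 276480.00 | 61440.00
gusset | 1344.00 | 28.00 | 50.67 | 37632.00 | 68096.00
Σ | 7584.00 |  |  | 328512.00 | 369536.00
X̄ = 328512.00 / 7584.00 = 43.32 mm
Ȳ = 369536.00 / 7584.00 = 48.73 mm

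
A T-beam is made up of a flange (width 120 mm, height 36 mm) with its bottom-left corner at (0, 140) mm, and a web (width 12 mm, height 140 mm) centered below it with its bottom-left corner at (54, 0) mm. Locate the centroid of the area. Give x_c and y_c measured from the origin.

web: A = 12 × 140 = 1680.00, centroid at (60.00, 70.00).
flange: A = 120 × 36 = 4320.00, centroid at (60.00, 158.00).
ΣA = 6000.00 mm²
ΣAx_c = (1680.00)(60.00) + (4320.00)(60.00) = 360000.00 mm³
ΣAy_c = (1680.00)(70.00) + (4320.00)(158.00) = 800160.00 mm³
x_c = 360000.00 / 6000.00 = 60.00 mm
y_c = 800160.00 / 6000.00 = 133.36 mm

x_c = 60.00 mm, y_c = 133.36 mm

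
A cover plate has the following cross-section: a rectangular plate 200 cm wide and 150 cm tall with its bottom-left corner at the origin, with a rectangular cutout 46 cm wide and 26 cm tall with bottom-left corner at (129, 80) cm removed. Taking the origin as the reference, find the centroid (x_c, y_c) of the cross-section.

plate: A = 200 × 150 = 30000.00, centroid at (100.00, 75.00).
hole: A = −(46 × 26) = -1196.00, centroid at (152.00, 93.00).
ΣA = 28804.00 cm², ΣAx_c = 2818208.00 cm³, ΣAy_c = 2138772.00 cm³.
x_c = 2818208.00/28804.00 = 97.84 cm; y_c = 2138772.00/28804.00 = 74.25 cm.

x_c = 97.84 cm, y_c = 74.25 cm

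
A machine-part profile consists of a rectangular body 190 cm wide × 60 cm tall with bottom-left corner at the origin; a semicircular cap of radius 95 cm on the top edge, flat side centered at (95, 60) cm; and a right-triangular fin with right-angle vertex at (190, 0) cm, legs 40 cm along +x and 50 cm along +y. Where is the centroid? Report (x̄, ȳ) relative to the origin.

x̄ = 99.08 cm, ȳ = 67.01 cm

Part | A | x̄ᵢ | ȳᵢ | A·x̄ᵢ | A·ȳᵢ
rectangular body | 11400.00 | 95.00 | 30.00 | 1083000.00 | 342000.00
semicircular top | 14176.44 | 95.00 | 100.32 | 1346761.50 | 1422169.54
triangular fin | 1000.00 | 203.33 | 16.67 | 203333.33 | 16666.67
Σ | 26576.44 |  |  | 2633094.83 | 1780836.21
x̄ = 2633094.83 / 26576.44 = 99.08 cm
ȳ = 1780836.21 / 26576.44 = 67.01 cm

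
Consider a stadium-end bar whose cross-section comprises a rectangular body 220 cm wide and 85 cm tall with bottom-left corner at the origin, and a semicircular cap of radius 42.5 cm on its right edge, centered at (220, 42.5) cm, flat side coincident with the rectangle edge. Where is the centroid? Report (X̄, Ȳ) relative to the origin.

Part | A | x̄ᵢ | ȳᵢ | A·x̄ᵢ | A·ȳᵢ
rectangular body | 18700.00 | 110.00 | 42.50 | 2057000.00 | 794750.00
semicircular end | 2837.25 | 238.04 | 42.50 | 675372.27 | 120583.16
Σ | 21537.25 |  |  | 2732372.27 | 915333.16
X̄ = 2732372.27 / 21537.25 = 126.87 cm
Ȳ = 915333.16 / 21537.25 = 42.50 cm

X̄ = 126.87 cm, Ȳ = 42.50 cm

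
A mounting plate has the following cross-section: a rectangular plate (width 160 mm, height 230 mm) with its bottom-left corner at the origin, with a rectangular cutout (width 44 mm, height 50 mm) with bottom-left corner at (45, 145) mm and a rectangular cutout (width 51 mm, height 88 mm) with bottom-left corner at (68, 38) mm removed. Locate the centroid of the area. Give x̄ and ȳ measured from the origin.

Part | A | x̄ᵢ | ȳᵢ | A·x̄ᵢ | A·ȳᵢ
plate | 36800.00 | 80.00 | 115.00 | 2944000.00 | 4232000.00
hole 1 | -2200.00 | 67.00 | 170.00 | -147400.00 | -374000.00
hole 2 | -4488.00 | 93.50 | 82.00 | -419628.00 | -368016.00
Σ | 30112.00 |  |  | 2376972.00 | 3489984.00
x̄ = 2376972.00 / 30112.00 = 78.94 mm
ȳ = 3489984.00 / 30112.00 = 115.90 mm

x̄ = 78.94 mm, ȳ = 115.90 mm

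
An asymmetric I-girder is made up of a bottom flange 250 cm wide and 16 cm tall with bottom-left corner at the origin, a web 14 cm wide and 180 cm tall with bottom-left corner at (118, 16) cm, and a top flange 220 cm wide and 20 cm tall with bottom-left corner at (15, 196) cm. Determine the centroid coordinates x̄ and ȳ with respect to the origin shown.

x̄ = 125.00 cm, ȳ = 110.40 cm

bottom flange: A = 250 × 16 = 4000.00, centroid at (125.00, 8.00).
web: A = 14 × 180 = 2520.00, centroid at (125.00, 106.00).
top flange: A = 220 × 20 = 4400.00, centroid at (125.00, 206.00).
ΣA = 10920.00 cm², ΣAx̄ = 1365000.00 cm³, ΣAȳ = 1205520.00 cm³.
x̄ = 1365000.00/10920.00 = 125.00 cm; ȳ = 1205520.00/10920.00 = 110.40 cm.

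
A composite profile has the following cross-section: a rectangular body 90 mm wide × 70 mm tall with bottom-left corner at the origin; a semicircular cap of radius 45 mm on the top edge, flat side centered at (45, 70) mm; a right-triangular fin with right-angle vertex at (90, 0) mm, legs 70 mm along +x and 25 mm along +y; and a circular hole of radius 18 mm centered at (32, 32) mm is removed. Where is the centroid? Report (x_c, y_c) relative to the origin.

rectangular body: A = 90 × 70 = 6300.00, centroid at (45.00, 35.00).
semicircular top: A = ½π·45² = 3180.86, centroid at (45.00, 89.10).
triangular fin: A = ½·70·25 = 875.00, centroid at (113.33, 8.33).
hole: A = −π·18² = -1017.88, centroid at (32.00, 32.00).
ΣA = 9337.99 mm², ΣAx_c = 493233.45 mm³, ΣAy_c = 478630.01 mm³.
x_c = 493233.45/9337.99 = 52.82 mm; y_c = 478630.01/9337.99 = 51.26 mm.

x_c = 52.82 mm, y_c = 51.26 mm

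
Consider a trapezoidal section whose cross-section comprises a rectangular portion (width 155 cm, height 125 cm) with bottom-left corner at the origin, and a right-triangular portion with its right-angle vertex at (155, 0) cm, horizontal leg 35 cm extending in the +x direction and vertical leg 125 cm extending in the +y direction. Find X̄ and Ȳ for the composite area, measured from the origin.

rectangular portion: A = 155 × 125 = 19375.00, centroid at (77.50, 62.50).
triangular portion: A = ½·35·125 = 2187.50, centroid at (166.67, 41.67).
ΣA = 21562.50 cm²
ΣAX̄ = (19375.00)(77.50) + (2187.50)(166.67) = 1866145.83 cm³
ΣAȲ = (19375.00)(62.50) + (2187.50)(41.67) = 1302083.33 cm³
X̄ = 1866145.83 / 21562.50 = 86.55 cm
Ȳ = 1302083.33 / 21562.50 = 60.39 cm

X̄ = 86.55 cm, Ȳ = 60.39 cm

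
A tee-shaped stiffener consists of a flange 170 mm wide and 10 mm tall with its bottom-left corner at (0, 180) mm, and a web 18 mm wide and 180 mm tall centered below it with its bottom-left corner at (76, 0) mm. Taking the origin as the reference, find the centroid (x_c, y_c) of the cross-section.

web: A = 18 × 180 = 3240.00, centroid at (85.00, 90.00).
flange: A = 170 × 10 = 1700.00, centroid at (85.00, 185.00).
ΣA = 4940.00 mm², ΣAx_c = 419900.00 mm³, ΣAy_c = 606100.00 mm³.
x_c = 419900.00/4940.00 = 85.00 mm; y_c = 606100.00/4940.00 = 122.69 mm.

x_c = 85.00 mm, y_c = 122.69 mm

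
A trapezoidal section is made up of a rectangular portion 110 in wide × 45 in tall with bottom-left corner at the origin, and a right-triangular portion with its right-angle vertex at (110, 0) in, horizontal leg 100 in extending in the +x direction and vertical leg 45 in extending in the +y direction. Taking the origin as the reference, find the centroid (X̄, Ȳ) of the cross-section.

rectangular portion: A = 110 × 45 = 4950.00, centroid at (55.00, 22.50).
triangular portion: A = ½·100·45 = 2250.00, centroid at (143.33, 15.00).
ΣA = 7200.00 in²
ΣAX̄ = (4950.00)(55.00) + (2250.00)(143.33) = 594750.00 in³
ΣAȲ = (4950.00)(22.50) + (2250.00)(15.00) = 145125.00 in³
X̄ = 594750.00 / 7200.00 = 82.60 in
Ȳ = 145125.00 / 7200.00 = 20.16 in

X̄ = 82.60 in, Ȳ = 20.16 in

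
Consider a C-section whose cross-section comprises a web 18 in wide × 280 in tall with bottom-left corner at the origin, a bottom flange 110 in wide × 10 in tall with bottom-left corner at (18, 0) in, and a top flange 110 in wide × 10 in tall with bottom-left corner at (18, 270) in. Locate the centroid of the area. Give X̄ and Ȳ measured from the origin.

X̄ = 28.45 in, Ȳ = 140.00 in

web: A = 18 × 280 = 5040.00, centroid at (9.00, 140.00).
bottom flange: A = 110 × 10 = 1100.00, centroid at (73.00, 5.00).
top flange: A = 110 × 10 = 1100.00, centroid at (73.00, 275.00).
ΣA = 7240.00 in², ΣAX̄ = 205960.00 in³, ΣAȲ = 1013600.00 in³.
X̄ = 205960.00/7240.00 = 28.45 in; Ȳ = 1013600.00/7240.00 = 140.00 in.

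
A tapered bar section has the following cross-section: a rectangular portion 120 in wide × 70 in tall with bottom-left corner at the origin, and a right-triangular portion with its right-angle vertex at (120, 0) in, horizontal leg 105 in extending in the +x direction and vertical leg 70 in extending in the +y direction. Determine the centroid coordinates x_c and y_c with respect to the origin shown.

rectangular portion: A = 120 × 70 = 8400.00, centroid at (60.00, 35.00).
triangular portion: A = ½·105·70 = 3675.00, centroid at (155.00, 23.33).
ΣA = 12075.00 in²
ΣAx_c = (8400.00)(60.00) + (3675.00)(155.00) = 1073625.00 in³
ΣAy_c = (8400.00)(35.00) + (3675.00)(23.33) = 379750.00 in³
x_c = 1073625.00 / 12075.00 = 88.91 in
y_c = 379750.00 / 12075.00 = 31.45 in

x_c = 88.91 in, y_c = 31.45 in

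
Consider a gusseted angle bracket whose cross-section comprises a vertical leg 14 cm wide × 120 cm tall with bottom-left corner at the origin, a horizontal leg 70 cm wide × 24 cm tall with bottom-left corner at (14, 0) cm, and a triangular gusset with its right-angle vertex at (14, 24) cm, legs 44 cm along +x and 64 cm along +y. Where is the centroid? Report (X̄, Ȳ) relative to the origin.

Part | A | x̄ᵢ | ȳᵢ | A·x̄ᵢ | A·ȳᵢ
vertical leg | 1680.00 | 7.00 | 60.00 | 11760.00 | 100800.00
horizontal leg | 1680.00 | 49.00 | 12.00 | 82320.00 | 20160.00
gusset | 1408.00 | 28.67 | 45.33 | 40362.67 | 63829.33
Σ | 4768.00 |  |  | 134442.67 | 184789.33
X̄ = 134442.67 / 4768.00 = 28.20 cm
Ȳ = 184789.33 / 4768.00 = 38.76 cm

X̄ = 28.20 cm, Ȳ = 38.76 cm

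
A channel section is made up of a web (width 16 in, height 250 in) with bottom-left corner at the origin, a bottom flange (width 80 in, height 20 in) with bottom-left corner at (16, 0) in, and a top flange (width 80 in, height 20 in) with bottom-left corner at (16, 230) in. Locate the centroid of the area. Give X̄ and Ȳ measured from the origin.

X̄ = 29.33 in, Ȳ = 125.00 in

Part | A | x̄ᵢ | ȳᵢ | A·x̄ᵢ | A·ȳᵢ
web | 4000.00 | 8.00 | 125.00 | 32000.00 | 500000.00
bottom flange | 1600.00 | 56.00 | 10.00 | 89600.00 | 16000.00
top flange | 1600.00 | 56.00 | 240.00 | 89600.00 | 384000.00
Σ | 7200.00 |  |  | 211200.00 | 900000.00
X̄ = 211200.00 / 7200.00 = 29.33 in
Ȳ = 900000.00 / 7200.00 = 125.00 in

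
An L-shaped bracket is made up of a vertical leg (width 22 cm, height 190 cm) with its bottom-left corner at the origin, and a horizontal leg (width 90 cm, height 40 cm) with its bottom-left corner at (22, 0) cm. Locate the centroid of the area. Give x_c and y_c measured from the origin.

Part | A | x̄ᵢ | ȳᵢ | A·x̄ᵢ | A·ȳᵢ
vertical leg | 4180.00 | 11.00 | 95.00 | 45980.00 | 397100.00
horizontal leg | 3600.00 | 67.00 | 20.00 | 241200.00 | 72000.00
Σ | 7780.00 |  |  | 287180.00 | 469100.00
x_c = 287180.00 / 7780.00 = 36.91 cm
y_c = 469100.00 / 7780.00 = 60.30 cm

x_c = 36.91 cm, y_c = 60.30 cm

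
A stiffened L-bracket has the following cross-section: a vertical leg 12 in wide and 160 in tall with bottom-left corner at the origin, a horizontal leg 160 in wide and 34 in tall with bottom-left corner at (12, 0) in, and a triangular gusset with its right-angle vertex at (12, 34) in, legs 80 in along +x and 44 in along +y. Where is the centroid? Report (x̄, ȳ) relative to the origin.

vertical leg: A = 12 × 160 = 1920.00, centroid at (6.00, 80.00).
horizontal leg: A = 160 × 34 = 5440.00, centroid at (92.00, 17.00).
gusset: A = ½·80·44 = 1760.00, centroid at (38.67, 48.67).
ΣA = 9120.00 in²
ΣAx̄ = (1920.00)(6.00) + (5440.00)(92.00) + (1760.00)(38.67) = 580053.33 in³
ΣAȳ = (1920.00)(80.00) + (5440.00)(17.00) + (1760.00)(48.67) = 331733.33 in³
x̄ = 580053.33 / 9120.00 = 63.60 in
ȳ = 331733.33 / 9120.00 = 36.37 in

x̄ = 63.60 in, ȳ = 36.37 in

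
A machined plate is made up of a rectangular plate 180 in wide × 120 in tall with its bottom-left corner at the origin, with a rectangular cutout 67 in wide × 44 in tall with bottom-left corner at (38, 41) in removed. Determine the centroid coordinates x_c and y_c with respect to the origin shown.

plate: A = 180 × 120 = 21600.00, centroid at (90.00, 60.00).
hole: A = −(67 × 44) = -2948.00, centroid at (71.50, 63.00).
ΣA = 18652.00 in²
ΣAx_c = (21600.00)(90.00) + (-2948.00)(71.50) = 1733218.00 in³
ΣAy_c = (21600.00)(60.00) + (-2948.00)(63.00) = 1110276.00 in³
x_c = 1733218.00 / 18652.00 = 92.92 in
y_c = 1110276.00 / 18652.00 = 59.53 in

x_c = 92.92 in, y_c = 59.53 in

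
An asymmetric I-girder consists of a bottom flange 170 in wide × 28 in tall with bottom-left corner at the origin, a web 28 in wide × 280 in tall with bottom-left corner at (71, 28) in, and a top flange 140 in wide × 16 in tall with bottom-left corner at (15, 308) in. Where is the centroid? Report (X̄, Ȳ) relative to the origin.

Part | A | x̄ᵢ | ȳᵢ | A·x̄ᵢ | A·ȳᵢ
bottom flange | 4760.00 | 85.00 | 14.00 | 404600.00 | 66640.00
web | 7840.00 | 85.00 | 168.00 | 666400.00 | 1317120.00
top flange | 2240.00 | 85.00 | 316.00 | 190400.00 | 707840.00
Σ | 14840.00 |  |  | 1261400.00 | 2091600.00
X̄ = 1261400.00 / 14840.00 = 85.00 in
Ȳ = 2091600.00 / 14840.00 = 140.94 in

X̄ = 85.00 in, Ȳ = 140.94 in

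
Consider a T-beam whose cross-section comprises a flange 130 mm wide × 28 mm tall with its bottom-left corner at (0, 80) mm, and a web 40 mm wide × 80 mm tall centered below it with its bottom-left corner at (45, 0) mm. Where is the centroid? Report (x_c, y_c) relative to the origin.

web: A = 40 × 80 = 3200.00, centroid at (65.00, 40.00).
flange: A = 130 × 28 = 3640.00, centroid at (65.00, 94.00).
ΣA = 6840.00 mm²
ΣAx_c = (3200.00)(65.00) + (3640.00)(65.00) = 444600.00 mm³
ΣAy_c = (3200.00)(40.00) + (3640.00)(94.00) = 470160.00 mm³
x_c = 444600.00 / 6840.00 = 65.00 mm
y_c = 470160.00 / 6840.00 = 68.74 mm

x_c = 65.00 mm, y_c = 68.74 mm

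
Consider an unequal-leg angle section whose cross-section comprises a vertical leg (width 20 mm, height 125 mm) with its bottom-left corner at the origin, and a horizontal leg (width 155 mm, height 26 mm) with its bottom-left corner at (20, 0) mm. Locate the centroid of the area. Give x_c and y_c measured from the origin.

vertical leg: A = 20 × 125 = 2500.00, centroid at (10.00, 62.50).
horizontal leg: A = 155 × 26 = 4030.00, centroid at (97.50, 13.00).
ΣA = 6530.00 mm², ΣAx_c = 417925.00 mm³, ΣAy_c = 208640.00 mm³.
x_c = 417925.00/6530.00 = 64.00 mm; y_c = 208640.00/6530.00 = 31.95 mm.

x_c = 64.00 mm, y_c = 31.95 mm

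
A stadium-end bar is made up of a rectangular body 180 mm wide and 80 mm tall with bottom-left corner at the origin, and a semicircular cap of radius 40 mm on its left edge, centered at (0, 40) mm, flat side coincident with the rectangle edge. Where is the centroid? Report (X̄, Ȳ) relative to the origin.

X̄ = 74.10 mm, Ȳ = 40.00 mm

rectangular body: A = 180 × 80 = 14400.00, centroid at (90.00, 40.00).
semicircular end: A = ½π·40² = 2513.27, centroid at (-16.98, 40.00).
ΣA = 16913.27 mm², ΣAX̄ = 1253333.33 mm³, ΣAȲ = 676530.96 mm³.
X̄ = 1253333.33/16913.27 = 74.10 mm; Ȳ = 676530.96/16913.27 = 40.00 mm.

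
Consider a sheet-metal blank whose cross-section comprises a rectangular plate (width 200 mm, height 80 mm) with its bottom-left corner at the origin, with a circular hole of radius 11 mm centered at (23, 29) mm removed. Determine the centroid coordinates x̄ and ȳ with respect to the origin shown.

x̄ = 101.87 mm, ȳ = 40.27 mm

plate: A = 200 × 80 = 16000.00, centroid at (100.00, 40.00).
hole: A = −π·11² = -380.13, centroid at (23.00, 29.00).
ΣA = 15619.87 mm²
ΣAx̄ = (16000.00)(100.00) + (-380.13)(23.00) = 1591256.95 mm³
ΣAȳ = (16000.00)(40.00) + (-380.13)(29.00) = 628976.15 mm³
x̄ = 1591256.95 / 15619.87 = 101.87 mm
ȳ = 628976.15 / 15619.87 = 40.27 mm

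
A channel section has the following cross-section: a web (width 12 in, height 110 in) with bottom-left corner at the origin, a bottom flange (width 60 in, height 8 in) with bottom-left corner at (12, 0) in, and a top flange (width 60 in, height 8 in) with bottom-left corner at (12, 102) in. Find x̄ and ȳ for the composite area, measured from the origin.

web: A = 12 × 110 = 1320.00, centroid at (6.00, 55.00).
bottom flange: A = 60 × 8 = 480.00, centroid at (42.00, 4.00).
top flange: A = 60 × 8 = 480.00, centroid at (42.00, 106.00).
ΣA = 2280.00 in², ΣAx̄ = 48240.00 in³, ΣAȳ = 125400.00 in³.
x̄ = 48240.00/2280.00 = 21.16 in; ȳ = 125400.00/2280.00 = 55.00 in.

x̄ = 21.16 in, ȳ = 55.00 in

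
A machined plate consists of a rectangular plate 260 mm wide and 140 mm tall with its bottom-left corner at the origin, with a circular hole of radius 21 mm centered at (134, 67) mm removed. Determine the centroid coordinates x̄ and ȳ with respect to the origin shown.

plate: A = 260 × 140 = 36400.00, centroid at (130.00, 70.00).
hole: A = −π·21² = -1385.44, centroid at (134.00, 67.00).
ΣA = 35014.56 mm²
ΣAx̄ = (36400.00)(130.00) + (-1385.44)(134.00) = 4546350.72 mm³
ΣAȳ = (36400.00)(70.00) + (-1385.44)(67.00) = 2455175.36 mm³
x̄ = 4546350.72 / 35014.56 = 129.84 mm
ȳ = 2455175.36 / 35014.56 = 70.12 mm

x̄ = 129.84 mm, ȳ = 70.12 mm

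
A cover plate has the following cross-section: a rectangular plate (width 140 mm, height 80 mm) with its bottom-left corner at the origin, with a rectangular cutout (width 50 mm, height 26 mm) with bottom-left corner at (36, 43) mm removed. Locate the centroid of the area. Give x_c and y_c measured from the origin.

x_c = 71.18 mm, y_c = 37.90 mm

Part | A | x̄ᵢ | ȳᵢ | A·x̄ᵢ | A·ȳᵢ
plate | 11200.00 | 70.00 | 40.00 | 784000.00 | 448000.00
hole | -1300.00 | 61.00 | 56.00 | -79300.00 | -72800.00
Σ | 9900.00 |  |  | 704700.00 | 375200.00
x_c = 704700.00 / 9900.00 = 71.18 mm
y_c = 375200.00 / 9900.00 = 37.90 mm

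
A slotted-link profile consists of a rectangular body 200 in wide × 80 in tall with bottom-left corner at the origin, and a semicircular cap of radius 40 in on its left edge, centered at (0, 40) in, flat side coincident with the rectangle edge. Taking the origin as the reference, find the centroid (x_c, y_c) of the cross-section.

rectangular body: A = 200 × 80 = 16000.00, centroid at (100.00, 40.00).
semicircular end: A = ½π·40² = 2513.27, centroid at (-16.98, 40.00).
ΣA = 18513.27 in², ΣAx_c = 1557333.33 in³, ΣAy_c = 740530.96 in³.
x_c = 1557333.33/18513.27 = 84.12 in; y_c = 740530.96/18513.27 = 40.00 in.

x_c = 84.12 in, y_c = 40.00 in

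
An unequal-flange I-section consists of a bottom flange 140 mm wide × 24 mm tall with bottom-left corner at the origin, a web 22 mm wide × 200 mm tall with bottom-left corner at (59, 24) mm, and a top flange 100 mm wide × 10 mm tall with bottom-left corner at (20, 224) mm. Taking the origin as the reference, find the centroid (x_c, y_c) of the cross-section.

bottom flange: A = 140 × 24 = 3360.00, centroid at (70.00, 12.00).
web: A = 22 × 200 = 4400.00, centroid at (70.00, 124.00).
top flange: A = 100 × 10 = 1000.00, centroid at (70.00, 229.00).
ΣA = 8760.00 mm²
ΣAx_c = (3360.00)(70.00) + (4400.00)(70.00) + (1000.00)(70.00) = 613200.00 mm³
ΣAy_c = (3360.00)(12.00) + (4400.00)(124.00) + (1000.00)(229.00) = 814920.00 mm³
x_c = 613200.00 / 8760.00 = 70.00 mm
y_c = 814920.00 / 8760.00 = 93.03 mm

x_c = 70.00 mm, y_c = 93.03 mm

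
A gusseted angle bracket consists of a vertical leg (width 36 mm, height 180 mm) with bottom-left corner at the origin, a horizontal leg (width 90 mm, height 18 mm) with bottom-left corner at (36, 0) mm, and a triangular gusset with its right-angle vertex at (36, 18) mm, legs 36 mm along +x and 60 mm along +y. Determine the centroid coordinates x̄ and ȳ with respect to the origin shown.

x̄ = 32.65 mm, ȳ = 69.59 mm

vertical leg: A = 36 × 180 = 6480.00, centroid at (18.00, 90.00).
horizontal leg: A = 90 × 18 = 1620.00, centroid at (81.00, 9.00).
gusset: A = ½·36·60 = 1080.00, centroid at (48.00, 38.00).
ΣA = 9180.00 mm², ΣAx̄ = 299700.00 mm³, ΣAȳ = 638820.00 mm³.
x̄ = 299700.00/9180.00 = 32.65 mm; ȳ = 638820.00/9180.00 = 69.59 mm.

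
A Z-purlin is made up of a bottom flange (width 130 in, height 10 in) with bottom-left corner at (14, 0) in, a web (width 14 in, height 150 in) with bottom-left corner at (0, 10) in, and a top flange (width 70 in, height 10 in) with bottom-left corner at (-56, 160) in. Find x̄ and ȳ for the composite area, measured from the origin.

Part | A | x̄ᵢ | ȳᵢ | A·x̄ᵢ | A·ȳᵢ
bottom flange | 1300.00 | 79.00 | 5.00 | 102700.00 | 6500.00
web | 2100.00 | 7.00 | 85.00 | 14700.00 | 178500.00
top flange | 700.00 | -21.00 | 165.00 | -14700.00 | 115500.00
Σ | 4100.00 |  |  | 102700.00 | 300500.00
x̄ = 102700.00 / 4100.00 = 25.05 in
ȳ = 300500.00 / 4100.00 = 73.29 in

x̄ = 25.05 in, ȳ = 73.29 in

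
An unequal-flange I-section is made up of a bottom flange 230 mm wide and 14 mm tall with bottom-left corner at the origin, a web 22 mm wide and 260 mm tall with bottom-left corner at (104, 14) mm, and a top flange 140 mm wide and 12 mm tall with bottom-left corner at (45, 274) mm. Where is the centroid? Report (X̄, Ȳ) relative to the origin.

X̄ = 115.00 mm, Ȳ = 123.98 mm

Part | A | x̄ᵢ | ȳᵢ | A·x̄ᵢ | A·ȳᵢ
bottom flange | 3220.00 | 115.00 | 7.00 | 370300.00 | 22540.00
web | 5720.00 | 115.00 | 144.00 | 657800.00 | 823680.00
top flange | 1680.00 | 115.00 | 280.00 | 193200.00 | 470400.00
Σ | 10620.00 |  |  | 1221300.00 | 1316620.00
X̄ = 1221300.00 / 10620.00 = 115.00 mm
Ȳ = 1316620.00 / 10620.00 = 123.98 mm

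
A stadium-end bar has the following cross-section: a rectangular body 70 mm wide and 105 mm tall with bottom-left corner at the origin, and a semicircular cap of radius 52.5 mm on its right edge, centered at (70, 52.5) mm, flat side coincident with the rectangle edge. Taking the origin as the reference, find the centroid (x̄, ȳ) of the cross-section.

x̄ = 56.23 mm, ȳ = 52.50 mm

rectangular body: A = 70 × 105 = 7350.00, centroid at (35.00, 52.50).
semicircular end: A = ½π·52.5² = 4329.51, centroid at (92.28, 52.50).
ΣA = 11679.51 mm², ΣAx̄ = 656784.27 mm³, ΣAȳ = 613174.14 mm³.
x̄ = 656784.27/11679.51 = 56.23 mm; ȳ = 613174.14/11679.51 = 52.50 mm.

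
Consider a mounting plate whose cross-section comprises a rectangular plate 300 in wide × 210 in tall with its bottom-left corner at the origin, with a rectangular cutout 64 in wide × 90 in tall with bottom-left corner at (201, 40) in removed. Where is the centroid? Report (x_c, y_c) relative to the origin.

x_c = 141.65 in, y_c = 107.01 in

Part | A | x̄ᵢ | ȳᵢ | A·x̄ᵢ | A·ȳᵢ
plate | 63000.00 | 150.00 | 105.00 | 9450000.00 | 6615000.00
hole | -5760.00 | 233.00 | 85.00 | -1342080.00 | -489600.00
Σ | 57240.00 |  |  | 8107920.00 | 6125400.00
x_c = 8107920.00 / 57240.00 = 141.65 in
y_c = 6125400.00 / 57240.00 = 107.01 in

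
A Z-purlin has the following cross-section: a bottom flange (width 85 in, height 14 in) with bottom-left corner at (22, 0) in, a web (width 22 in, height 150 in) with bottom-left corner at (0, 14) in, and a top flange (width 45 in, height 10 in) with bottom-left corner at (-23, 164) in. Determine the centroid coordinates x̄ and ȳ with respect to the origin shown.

x̄ = 22.84 in, ȳ = 76.53 in

Part | A | x̄ᵢ | ȳᵢ | A·x̄ᵢ | A·ȳᵢ
bottom flange | 1190.00 | 64.50 | 7.00 | 76755.00 | 8330.00
web | 3300.00 | 11.00 | 89.00 | 36300.00 | 293700.00
top flange | 450.00 | -0.50 | 169.00 | -225.00 | 76050.00
Σ | 4940.00 |  |  | 112830.00 | 378080.00
x̄ = 112830.00 / 4940.00 = 22.84 in
ȳ = 378080.00 / 4940.00 = 76.53 in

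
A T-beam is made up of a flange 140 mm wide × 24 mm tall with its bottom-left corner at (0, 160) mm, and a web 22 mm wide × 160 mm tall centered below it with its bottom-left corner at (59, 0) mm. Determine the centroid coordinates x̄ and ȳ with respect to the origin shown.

x̄ = 70.00 mm, ȳ = 124.93 mm

web: A = 22 × 160 = 3520.00, centroid at (70.00, 80.00).
flange: A = 140 × 24 = 3360.00, centroid at (70.00, 172.00).
ΣA = 6880.00 mm², ΣAx̄ = 481600.00 mm³, ΣAȳ = 859520.00 mm³.
x̄ = 481600.00/6880.00 = 70.00 mm; ȳ = 859520.00/6880.00 = 124.93 mm.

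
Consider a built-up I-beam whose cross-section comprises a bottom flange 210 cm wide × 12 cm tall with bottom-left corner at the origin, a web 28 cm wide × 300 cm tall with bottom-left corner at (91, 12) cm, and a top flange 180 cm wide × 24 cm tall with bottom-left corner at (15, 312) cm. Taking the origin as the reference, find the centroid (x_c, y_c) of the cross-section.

bottom flange: A = 210 × 12 = 2520.00, centroid at (105.00, 6.00).
web: A = 28 × 300 = 8400.00, centroid at (105.00, 162.00).
top flange: A = 180 × 24 = 4320.00, centroid at (105.00, 324.00).
ΣA = 15240.00 cm²
ΣAx_c = (2520.00)(105.00) + (8400.00)(105.00) + (4320.00)(105.00) = 1600200.00 cm³
ΣAy_c = (2520.00)(6.00) + (8400.00)(162.00) + (4320.00)(324.00) = 2775600.00 cm³
x_c = 1600200.00 / 15240.00 = 105.00 cm
y_c = 2775600.00 / 15240.00 = 182.13 cm

x_c = 105.00 cm, y_c = 182.13 cm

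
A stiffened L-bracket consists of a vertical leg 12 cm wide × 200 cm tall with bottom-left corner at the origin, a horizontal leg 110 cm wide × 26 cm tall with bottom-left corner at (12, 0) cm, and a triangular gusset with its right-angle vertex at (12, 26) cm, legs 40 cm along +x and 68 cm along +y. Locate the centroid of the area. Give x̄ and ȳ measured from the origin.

vertical leg: A = 12 × 200 = 2400.00, centroid at (6.00, 100.00).
horizontal leg: A = 110 × 26 = 2860.00, centroid at (67.00, 13.00).
gusset: A = ½·40·68 = 1360.00, centroid at (25.33, 48.67).
ΣA = 6620.00 cm²
ΣAx̄ = (2400.00)(6.00) + (2860.00)(67.00) + (1360.00)(25.33) = 240473.33 cm³
ΣAȳ = (2400.00)(100.00) + (2860.00)(13.00) + (1360.00)(48.67) = 343366.67 cm³
x̄ = 240473.33 / 6620.00 = 36.33 cm
ȳ = 343366.67 / 6620.00 = 51.87 cm

x̄ = 36.33 cm, ȳ = 51.87 cm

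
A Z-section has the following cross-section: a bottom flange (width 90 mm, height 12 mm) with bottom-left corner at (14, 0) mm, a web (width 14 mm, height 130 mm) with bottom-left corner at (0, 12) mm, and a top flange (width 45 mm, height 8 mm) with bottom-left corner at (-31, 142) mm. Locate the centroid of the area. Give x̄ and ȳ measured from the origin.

x̄ = 22.52 mm, ȳ = 61.10 mm

Part | A | x̄ᵢ | ȳᵢ | A·x̄ᵢ | A·ȳᵢ
bottom flange | 1080.00 | 59.00 | 6.00 | 63720.00 | 6480.00
web | 1820.00 | 7.00 | 77.00 | 12740.00 | 140140.00
top flange | 360.00 | -8.50 | 146.00 | -3060.00 | 52560.00
Σ | 3260.00 |  |  | 73400.00 | 199180.00
x̄ = 73400.00 / 3260.00 = 22.52 mm
ȳ = 199180.00 / 3260.00 = 61.10 mm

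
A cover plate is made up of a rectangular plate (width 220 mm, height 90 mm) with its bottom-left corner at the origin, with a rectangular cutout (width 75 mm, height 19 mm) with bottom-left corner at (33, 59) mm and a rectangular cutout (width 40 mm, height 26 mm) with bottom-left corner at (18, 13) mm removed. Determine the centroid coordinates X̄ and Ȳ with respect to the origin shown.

plate: A = 220 × 90 = 19800.00, centroid at (110.00, 45.00).
hole 1: A = −(75 × 19) = -1425.00, centroid at (70.50, 68.50).
hole 2: A = −(40 × 26) = -1040.00, centroid at (38.00, 26.00).
ΣA = 17335.00 mm²
ΣAX̄ = (19800.00)(110.00) + (-1425.00)(70.50) + (-1040.00)(38.00) = 2038017.50 mm³
ΣAȲ = (19800.00)(45.00) + (-1425.00)(68.50) + (-1040.00)(26.00) = 766347.50 mm³
X̄ = 2038017.50 / 17335.00 = 117.57 mm
Ȳ = 766347.50 / 17335.00 = 44.21 mm

X̄ = 117.57 mm, Ȳ = 44.21 mm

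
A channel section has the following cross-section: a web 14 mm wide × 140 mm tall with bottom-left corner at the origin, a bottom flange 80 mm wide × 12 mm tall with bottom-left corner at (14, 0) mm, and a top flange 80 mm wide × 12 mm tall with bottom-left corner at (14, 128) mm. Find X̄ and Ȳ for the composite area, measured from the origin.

web: A = 14 × 140 = 1960.00, centroid at (7.00, 70.00).
bottom flange: A = 80 × 12 = 960.00, centroid at (54.00, 6.00).
top flange: A = 80 × 12 = 960.00, centroid at (54.00, 134.00).
ΣA = 3880.00 mm², ΣAX̄ = 117400.00 mm³, ΣAȲ = 271600.00 mm³.
X̄ = 117400.00/3880.00 = 30.26 mm; Ȳ = 271600.00/3880.00 = 70.00 mm.

X̄ = 30.26 mm, Ȳ = 70.00 mm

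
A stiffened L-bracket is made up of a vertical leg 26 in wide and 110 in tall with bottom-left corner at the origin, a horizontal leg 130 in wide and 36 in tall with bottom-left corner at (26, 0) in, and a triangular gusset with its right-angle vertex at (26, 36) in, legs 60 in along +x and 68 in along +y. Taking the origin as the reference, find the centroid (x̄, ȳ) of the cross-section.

Part | A | x̄ᵢ | ȳᵢ | A·x̄ᵢ | A·ȳᵢ
vertical leg | 2860.00 | 13.00 | 55.00 | 37180.00 | 157300.00
horizontal leg | 4680.00 | 91.00 | 18.00 | 425880.00 | 84240.00
gusset | 2040.00 | 46.00 | 58.67 | 93840.00 | 119680.00
Σ | 9580.00 |  |  | 556900.00 | 361220.00
x̄ = 556900.00 / 9580.00 = 58.13 in
ȳ = 361220.00 / 9580.00 = 37.71 in

x̄ = 58.13 in, ȳ = 37.71 in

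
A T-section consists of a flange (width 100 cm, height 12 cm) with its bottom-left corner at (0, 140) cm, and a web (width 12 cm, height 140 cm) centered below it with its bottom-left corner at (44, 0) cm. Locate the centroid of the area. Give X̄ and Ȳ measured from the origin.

Part | A | x̄ᵢ | ȳᵢ | A·x̄ᵢ | A·ȳᵢ
web | 1680.00 | 50.00 | 70.00 | 84000.00 | 117600.00
flange | 1200.00 | 50.00 | 146.00 | 60000.00 | 175200.00
Σ | 2880.00 |  |  | 144000.00 | 292800.00
X̄ = 144000.00 / 2880.00 = 50.00 cm
Ȳ = 292800.00 / 2880.00 = 101.67 cm

X̄ = 50.00 cm, Ȳ = 101.67 cm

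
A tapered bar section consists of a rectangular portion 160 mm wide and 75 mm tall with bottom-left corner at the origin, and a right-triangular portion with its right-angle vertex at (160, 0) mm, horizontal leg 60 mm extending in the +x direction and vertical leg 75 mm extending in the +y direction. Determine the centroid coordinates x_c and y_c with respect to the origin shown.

rectangular portion: A = 160 × 75 = 12000.00, centroid at (80.00, 37.50).
triangular portion: A = ½·60·75 = 2250.00, centroid at (180.00, 25.00).
ΣA = 14250.00 mm², ΣAx_c = 1365000.00 mm³, ΣAy_c = 506250.00 mm³.
x_c = 1365000.00/14250.00 = 95.79 mm; y_c = 506250.00/14250.00 = 35.53 mm.

x_c = 95.79 mm, y_c = 35.53 mm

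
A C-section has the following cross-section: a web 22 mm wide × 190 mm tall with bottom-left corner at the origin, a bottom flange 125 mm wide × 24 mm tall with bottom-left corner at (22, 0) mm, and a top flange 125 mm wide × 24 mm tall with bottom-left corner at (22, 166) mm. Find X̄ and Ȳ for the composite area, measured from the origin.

web: A = 22 × 190 = 4180.00, centroid at (11.00, 95.00).
bottom flange: A = 125 × 24 = 3000.00, centroid at (84.50, 12.00).
top flange: A = 125 × 24 = 3000.00, centroid at (84.50, 178.00).
ΣA = 10180.00 mm²
ΣAX̄ = (4180.00)(11.00) + (3000.00)(84.50) + (3000.00)(84.50) = 552980.00 mm³
ΣAȲ = (4180.00)(95.00) + (3000.00)(12.00) + (3000.00)(178.00) = 967100.00 mm³
X̄ = 552980.00 / 10180.00 = 54.32 mm
Ȳ = 967100.00 / 10180.00 = 95.00 mm

X̄ = 54.32 mm, Ȳ = 95.00 mm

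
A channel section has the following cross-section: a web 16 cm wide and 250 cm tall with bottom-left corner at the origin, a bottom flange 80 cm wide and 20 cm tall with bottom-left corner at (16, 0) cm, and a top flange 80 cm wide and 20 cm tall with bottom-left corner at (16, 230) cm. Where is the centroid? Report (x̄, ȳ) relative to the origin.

web: A = 16 × 250 = 4000.00, centroid at (8.00, 125.00).
bottom flange: A = 80 × 20 = 1600.00, centroid at (56.00, 10.00).
top flange: A = 80 × 20 = 1600.00, centroid at (56.00, 240.00).
ΣA = 7200.00 cm²
ΣAx̄ = (4000.00)(8.00) + (1600.00)(56.00) + (1600.00)(56.00) = 211200.00 cm³
ΣAȳ = (4000.00)(125.00) + (1600.00)(10.00) + (1600.00)(240.00) = 900000.00 cm³
x̄ = 211200.00 / 7200.00 = 29.33 cm
ȳ = 900000.00 / 7200.00 = 125.00 cm

x̄ = 29.33 cm, ȳ = 125.00 cm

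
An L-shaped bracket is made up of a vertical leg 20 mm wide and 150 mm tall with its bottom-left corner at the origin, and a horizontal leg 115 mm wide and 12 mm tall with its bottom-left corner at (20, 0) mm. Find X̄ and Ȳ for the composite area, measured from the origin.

X̄ = 31.27 mm, Ȳ = 53.26 mm

Part | A | x̄ᵢ | ȳᵢ | A·x̄ᵢ | A·ȳᵢ
vertical leg | 3000.00 | 10.00 | 75.00 | 30000.00 | 225000.00
horizontal leg | 1380.00 | 77.50 | 6.00 | 106950.00 | 8280.00
Σ | 4380.00 |  |  | 136950.00 | 233280.00
X̄ = 136950.00 / 4380.00 = 31.27 mm
Ȳ = 233280.00 / 4380.00 = 53.26 mm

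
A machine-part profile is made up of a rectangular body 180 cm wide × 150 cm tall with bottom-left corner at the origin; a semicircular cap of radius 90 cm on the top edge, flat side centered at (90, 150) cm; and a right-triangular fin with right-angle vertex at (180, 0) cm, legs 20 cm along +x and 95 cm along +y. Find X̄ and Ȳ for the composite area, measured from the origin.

X̄ = 92.26 cm, Ȳ = 109.40 cm

rectangular body: A = 180 × 150 = 27000.00, centroid at (90.00, 75.00).
semicircular top: A = ½π·90² = 12723.45, centroid at (90.00, 188.20).
triangular fin: A = ½·20·95 = 950.00, centroid at (186.67, 31.67).
ΣA = 40673.45 cm²
ΣAX̄ = (27000.00)(90.00) + (12723.45)(90.00) + (950.00)(186.67) = 3752443.86 cm³
ΣAȲ = (27000.00)(75.00) + (12723.45)(188.20) + (950.00)(31.67) = 4449600.87 cm³
X̄ = 3752443.86 / 40673.45 = 92.26 cm
Ȳ = 4449600.87 / 40673.45 = 109.40 cm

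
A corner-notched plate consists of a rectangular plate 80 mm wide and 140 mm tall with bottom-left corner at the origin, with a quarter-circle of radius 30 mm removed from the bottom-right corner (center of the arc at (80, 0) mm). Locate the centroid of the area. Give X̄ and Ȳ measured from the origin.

X̄ = 38.16 mm, Ȳ = 73.86 mm

plate: A = 80 × 140 = 11200.00, centroid at (40.00, 70.00).
removed quarter-circle: A = −¼π·30² = -706.86, centroid at (67.27, 12.73).
ΣA = 10493.14 mm², ΣAX̄ = 400451.33 mm³, ΣAȲ = 775000.00 mm³.
X̄ = 400451.33/10493.14 = 38.16 mm; Ȳ = 775000.00/10493.14 = 73.86 mm.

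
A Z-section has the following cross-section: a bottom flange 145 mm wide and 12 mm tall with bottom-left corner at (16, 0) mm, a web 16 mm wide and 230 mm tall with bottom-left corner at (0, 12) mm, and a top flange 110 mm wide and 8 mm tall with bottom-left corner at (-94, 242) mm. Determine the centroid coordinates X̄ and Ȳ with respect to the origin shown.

bottom flange: A = 145 × 12 = 1740.00, centroid at (88.50, 6.00).
web: A = 16 × 230 = 3680.00, centroid at (8.00, 127.00).
top flange: A = 110 × 8 = 880.00, centroid at (-39.00, 246.00).
ΣA = 6300.00 mm²
ΣAX̄ = (1740.00)(88.50) + (3680.00)(8.00) + (880.00)(-39.00) = 149110.00 mm³
ΣAȲ = (1740.00)(6.00) + (3680.00)(127.00) + (880.00)(246.00) = 694280.00 mm³
X̄ = 149110.00 / 6300.00 = 23.67 mm
Ȳ = 694280.00 / 6300.00 = 110.20 mm

X̄ = 23.67 mm, Ȳ = 110.20 mm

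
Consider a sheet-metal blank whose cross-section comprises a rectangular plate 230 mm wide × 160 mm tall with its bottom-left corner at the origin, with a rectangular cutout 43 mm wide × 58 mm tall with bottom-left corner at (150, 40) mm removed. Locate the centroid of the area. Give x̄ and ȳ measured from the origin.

Part | A | x̄ᵢ | ȳᵢ | A·x̄ᵢ | A·ȳᵢ
plate | 36800.00 | 115.00 | 80.00 | 4232000.00 | 2944000.00
hole | -2494.00 | 171.50 | 69.00 | -427721.00 | -172086.00
Σ | 34306.00 |  |  | 3804279.00 | 2771914.00
x̄ = 3804279.00 / 34306.00 = 110.89 mm
ȳ = 2771914.00 / 34306.00 = 80.80 mm

x̄ = 110.89 mm, ȳ = 80.80 mm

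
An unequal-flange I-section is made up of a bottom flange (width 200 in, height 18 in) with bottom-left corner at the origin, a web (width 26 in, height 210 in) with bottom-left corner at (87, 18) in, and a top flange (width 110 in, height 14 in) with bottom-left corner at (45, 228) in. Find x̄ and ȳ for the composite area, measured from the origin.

x̄ = 100.00 in, ȳ = 100.55 in

bottom flange: A = 200 × 18 = 3600.00, centroid at (100.00, 9.00).
web: A = 26 × 210 = 5460.00, centroid at (100.00, 123.00).
top flange: A = 110 × 14 = 1540.00, centroid at (100.00, 235.00).
ΣA = 10600.00 in², ΣAx̄ = 1060000.00 in³, ΣAȳ = 1065880.00 in³.
x̄ = 1060000.00/10600.00 = 100.00 in; ȳ = 1065880.00/10600.00 = 100.55 in.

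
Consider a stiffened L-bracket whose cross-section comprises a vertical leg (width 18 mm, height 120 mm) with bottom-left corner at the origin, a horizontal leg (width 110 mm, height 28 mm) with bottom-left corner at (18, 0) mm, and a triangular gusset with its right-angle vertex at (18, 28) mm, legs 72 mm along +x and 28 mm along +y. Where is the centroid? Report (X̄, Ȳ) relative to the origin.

vertical leg: A = 18 × 120 = 2160.00, centroid at (9.00, 60.00).
horizontal leg: A = 110 × 28 = 3080.00, centroid at (73.00, 14.00).
gusset: A = ½·72·28 = 1008.00, centroid at (42.00, 37.33).
ΣA = 6248.00 mm², ΣAX̄ = 286616.00 mm³, ΣAȲ = 210352.00 mm³.
X̄ = 286616.00/6248.00 = 45.87 mm; Ȳ = 210352.00/6248.00 = 33.67 mm.

X̄ = 45.87 mm, Ȳ = 33.67 mm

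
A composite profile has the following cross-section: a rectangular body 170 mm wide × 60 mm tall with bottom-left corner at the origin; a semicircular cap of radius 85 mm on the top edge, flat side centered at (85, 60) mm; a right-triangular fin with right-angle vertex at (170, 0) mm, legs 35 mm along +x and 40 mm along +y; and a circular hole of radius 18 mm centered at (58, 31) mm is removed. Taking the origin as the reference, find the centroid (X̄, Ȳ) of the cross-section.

Part | A | x̄ᵢ | ȳᵢ | A·x̄ᵢ | A·ȳᵢ
rectangular body | 10200.00 | 85.00 | 30.00 | 867000.00 | 306000.00
semicircular top | 11349.00 | 85.00 | 96.08 | 964665.29 | 1090356.87
triangular fin | 700.00 | 181.67 | 13.33 | 127166.67 | 9333.33
hole | -1017.88 | 58.00 | 31.00 | -59036.81 | -31554.16
Σ | 21231.13 |  |  | 1899795.15 | 1374136.05
X̄ = 1899795.15 / 21231.13 = 89.48 mm
Ȳ = 1374136.05 / 21231.13 = 64.72 mm

X̄ = 89.48 mm, Ȳ = 64.72 mm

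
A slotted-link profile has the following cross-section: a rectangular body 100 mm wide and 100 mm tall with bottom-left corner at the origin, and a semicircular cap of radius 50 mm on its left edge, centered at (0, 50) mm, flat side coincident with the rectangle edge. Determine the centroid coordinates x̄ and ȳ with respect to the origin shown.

rectangular body: A = 100 × 100 = 10000.00, centroid at (50.00, 50.00).
semicircular end: A = ½π·50² = 3926.99, centroid at (-21.22, 50.00).
ΣA = 13926.99 mm², ΣAx̄ = 416666.67 mm³, ΣAȳ = 696349.54 mm³.
x̄ = 416666.67/13926.99 = 29.92 mm; ȳ = 696349.54/13926.99 = 50.00 mm.

x̄ = 29.92 mm, ȳ = 50.00 mm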